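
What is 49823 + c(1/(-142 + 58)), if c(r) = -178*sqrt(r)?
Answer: 49823 - 89*I*sqrt(21)/21 ≈ 49823.0 - 19.421*I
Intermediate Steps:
49823 + c(1/(-142 + 58)) = 49823 - 178*I*sqrt(21)/42 = 49823 - 89*I*sqrt(21)/21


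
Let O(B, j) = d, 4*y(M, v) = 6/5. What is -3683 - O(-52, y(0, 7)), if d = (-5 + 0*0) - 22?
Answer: -3656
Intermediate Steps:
y(M, v) = 3/10 (y(M, v) = (6/5)/4 = (6*(⅕))/4 = (¼)*(6/5) = 3/10)
d = -27 (d = (-5 + 0) - 22 = -5 - 22 = -27)
O(B, j) = -27
-3683 - O(-52, y(0, 7)) = -3683 - 1*(-27) = -3683 + 27 = -3656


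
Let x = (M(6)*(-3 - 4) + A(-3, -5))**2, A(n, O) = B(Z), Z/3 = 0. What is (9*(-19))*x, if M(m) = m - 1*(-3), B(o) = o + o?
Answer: -678699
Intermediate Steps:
Z = 0 (Z = 3*0 = 0)
B(o) = 2*o
A(n, O) = 0 (A(n, O) = 2*0 = 0)
M(m) = 3 + m (M(m) = m + 3 = 3 + m)
x = 3969 (x = ((3 + 6)*(-3 - 4) + 0)**2 = (9*(-7) + 0)**2 = (-63 + 0)**2 = (-63)**2 = 3969)
(9*(-19))*x = (9*(-19))*3969 = -171*3969 = -678699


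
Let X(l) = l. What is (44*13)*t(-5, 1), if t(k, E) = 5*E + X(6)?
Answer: 6292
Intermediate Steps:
t(k, E) = 6 + 5*E (t(k, E) = 5*E + 6 = 6 + 5*E)
(44*13)*t(-5, 1) = (44*13)*(6 + 5*1) = 572*(6 + 5) = 572*11 = 6292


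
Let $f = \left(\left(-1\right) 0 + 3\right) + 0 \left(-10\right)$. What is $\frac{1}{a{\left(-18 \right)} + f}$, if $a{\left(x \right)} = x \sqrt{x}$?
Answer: $\frac{1}{1947} + \frac{6 i \sqrt{2}}{649} \approx 0.00051361 + 0.013074 i$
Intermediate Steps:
$a{\left(x \right)} = x^{\frac{3}{2}}$
$f = 3$ ($f = \left(0 + 3\right) + 0 = 3 + 0 = 3$)
$\frac{1}{a{\left(-18 \right)} + f} = \frac{1}{\left(-18\right)^{\frac{3}{2}} + 3} = \frac{1}{- 54 i \sqrt{2} + 3} = \frac{1}{3 - 54 i \sqrt{2}}$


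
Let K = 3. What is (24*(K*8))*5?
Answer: 2880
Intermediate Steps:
(24*(K*8))*5 = (24*(3*8))*5 = (24*24)*5 = 576*5 = 2880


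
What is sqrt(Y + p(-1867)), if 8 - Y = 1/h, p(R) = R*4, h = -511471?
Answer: I*sqrt(1951555274942389)/511471 ≈ 86.371*I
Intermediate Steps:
p(R) = 4*R
Y = 4091769/511471 (Y = 8 - 1/(-511471) = 8 - 1*(-1/511471) = 8 + 1/511471 = 4091769/511471 ≈ 8.0000)
sqrt(Y + p(-1867)) = sqrt(4091769/511471 + 4*(-1867)) = sqrt(4091769/511471 - 7468) = sqrt(-3815573659/511471) = I*sqrt(1951555274942389)/511471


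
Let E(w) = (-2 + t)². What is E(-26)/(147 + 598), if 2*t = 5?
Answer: 1/2980 ≈ 0.00033557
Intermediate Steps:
t = 5/2 (t = (½)*5 = 5/2 ≈ 2.5000)
E(w) = ¼ (E(w) = (-2 + 5/2)² = (½)² = ¼)
E(-26)/(147 + 598) = 1/(4*(147 + 598)) = (¼)/745 = (¼)*(1/745) = 1/2980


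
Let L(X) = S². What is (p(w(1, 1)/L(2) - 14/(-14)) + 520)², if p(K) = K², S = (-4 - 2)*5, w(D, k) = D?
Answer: 178093960183263601/656100000000 ≈ 2.7144e+5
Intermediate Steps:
S = -30 (S = -6*5 = -30)
L(X) = 900 (L(X) = (-30)² = 900)
(p(w(1, 1)/L(2) - 14/(-14)) + 520)² = ((1/900 - 14/(-14))² + 520)² = ((1*(1/900) - 14*(-1/14))² + 520)² = ((1/900 + 1)² + 520)² = ((901/900)² + 520)² = (811801/810000 + 520)² = (422011801/810000)² = 178093960183263601/656100000000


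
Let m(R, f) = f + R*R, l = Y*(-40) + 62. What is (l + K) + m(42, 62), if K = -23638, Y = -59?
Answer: -19390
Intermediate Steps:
l = 2422 (l = -59*(-40) + 62 = 2360 + 62 = 2422)
m(R, f) = f + R²
(l + K) + m(42, 62) = (2422 - 23638) + (62 + 42²) = -21216 + (62 + 1764) = -21216 + 1826 = -19390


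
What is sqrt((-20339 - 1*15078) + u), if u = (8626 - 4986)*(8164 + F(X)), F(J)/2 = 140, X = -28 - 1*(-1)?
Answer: sqrt(30700743) ≈ 5540.8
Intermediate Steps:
X = -27 (X = -28 + 1 = -27)
F(J) = 280 (F(J) = 2*140 = 280)
u = 30736160 (u = (8626 - 4986)*(8164 + 280) = 3640*8444 = 30736160)
sqrt((-20339 - 1*15078) + u) = sqrt((-20339 - 1*15078) + 30736160) = sqrt((-20339 - 15078) + 30736160) = sqrt(-35417 + 30736160) = sqrt(30700743)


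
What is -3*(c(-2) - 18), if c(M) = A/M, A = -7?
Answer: 87/2 ≈ 43.500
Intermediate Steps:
c(M) = -7/M
-3*(c(-2) - 18) = -3*(-7/(-2) - 18) = -3*(-7*(-½) - 18) = -3*(7/2 - 18) = -3*(-29/2) = 87/2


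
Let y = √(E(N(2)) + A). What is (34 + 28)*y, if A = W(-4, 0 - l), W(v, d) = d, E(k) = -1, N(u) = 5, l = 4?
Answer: 62*I*√5 ≈ 138.64*I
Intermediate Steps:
A = -4 (A = 0 - 1*4 = 0 - 4 = -4)
y = I*√5 (y = √(-1 - 4) = √(-5) = I*√5 ≈ 2.2361*I)
(34 + 28)*y = (34 + 28)*(I*√5) = 62*(I*√5) = 62*I*√5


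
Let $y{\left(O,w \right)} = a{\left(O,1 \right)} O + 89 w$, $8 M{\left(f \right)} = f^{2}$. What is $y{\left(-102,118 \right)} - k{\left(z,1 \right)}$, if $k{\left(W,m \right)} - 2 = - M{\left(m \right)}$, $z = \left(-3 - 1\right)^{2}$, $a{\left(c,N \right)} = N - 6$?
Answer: $\frac{88081}{8} \approx 11010.0$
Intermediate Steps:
$M{\left(f \right)} = \frac{f^{2}}{8}$
$a{\left(c,N \right)} = -6 + N$ ($a{\left(c,N \right)} = N - 6 = -6 + N$)
$y{\left(O,w \right)} = - 5 O + 89 w$ ($y{\left(O,w \right)} = \left(-6 + 1\right) O + 89 w = - 5 O + 89 w$)
$z = 16$ ($z = \left(-4\right)^{2} = 16$)
$k{\left(W,m \right)} = 2 - \frac{m^{2}}{8}$
$y{\left(-102,118 \right)} - k{\left(z,1 \right)} = \left(\left(-5\right) \left(-102\right) + 89 \cdot 118\right) - \left(2 - \frac{1^{2}}{8}\right) = \left(510 + 10502\right) - \left(2 - \frac{1}{8}\right) = 11012 - \left(2 - \frac{1}{8}\right) = 11012 - \frac{15}{8} = \frac{88081}{8}$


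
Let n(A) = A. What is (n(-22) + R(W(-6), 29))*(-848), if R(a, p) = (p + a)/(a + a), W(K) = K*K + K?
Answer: 267332/15 ≈ 17822.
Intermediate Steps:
W(K) = K + K**2 (W(K) = K**2 + K = K + K**2)
R(a, p) = (a + p)/(2*a) (R(a, p) = (a + p)/((2*a)) = (a + p)*(1/(2*a)) = (a + p)/(2*a))
(n(-22) + R(W(-6), 29))*(-848) = (-22 + (-6*(1 - 6) + 29)/(2*((-6*(1 - 6)))))*(-848) = (-22 + (-6*(-5) + 29)/(2*((-6*(-5)))))*(-848) = (-22 + (1/2)*(30 + 29)/30)*(-848) = (-22 + (1/2)*(1/30)*59)*(-848) = (-22 + 59/60)*(-848) = -1261/60*(-848) = 267332/15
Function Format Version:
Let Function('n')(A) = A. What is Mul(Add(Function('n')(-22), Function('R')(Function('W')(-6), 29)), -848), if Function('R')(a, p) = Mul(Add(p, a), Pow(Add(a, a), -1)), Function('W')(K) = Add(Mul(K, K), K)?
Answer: Rational(267332, 15) ≈ 17822.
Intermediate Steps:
Function('W')(K) = Add(K, Pow(K, 2)) (Function('W')(K) = Add(Pow(K, 2), K) = Add(K, Pow(K, 2)))
Function('R')(a, p) = Mul(Rational(1, 2), Pow(a, -1), Add(a, p)) (Function('R')(a, p) = Mul(Add(a, p), Pow(Mul(2, a), -1)) = Mul(Add(a, p), Mul(Rational(1, 2), Pow(a, -1))) = Mul(Rational(1, 2), Pow(a, -1), Add(a, p)))
Mul(Add(Function('n')(-22), Function('R')(Function('W')(-6), 29)), -848) = Mul(Add(-22, Mul(Rational(1, 2), Pow(Mul(-6, Add(1, -6)), -1), Add(Mul(-6, Add(1, -6)), 29))), -848) = Mul(Add(-22, Mul(Rational(1, 2), Pow(Mul(-6, -5), -1), Add(Mul(-6, -5), 29))), -848) = Mul(Add(-22, Mul(Rational(1, 2), Pow(30, -1), Add(30, 29))), -848) = Mul(Add(-22, Mul(Rational(1, 2), Rational(1, 30), 59)), -848) = Mul(Add(-22, Rational(59, 60)), -848) = Mul(Rational(-1261, 60), -848) = Rational(267332, 15)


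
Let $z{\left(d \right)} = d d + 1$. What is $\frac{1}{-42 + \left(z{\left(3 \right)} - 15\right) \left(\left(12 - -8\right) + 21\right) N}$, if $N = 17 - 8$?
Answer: $- \frac{1}{1887} \approx -0.00052994$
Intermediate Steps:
$z{\left(d \right)} = 1 + d^{2}$ ($z{\left(d \right)} = d^{2} + 1 = 1 + d^{2}$)
$N = 9$ ($N = 17 - 8 = 9$)
$\frac{1}{-42 + \left(z{\left(3 \right)} - 15\right) \left(\left(12 - -8\right) + 21\right) N} = \frac{1}{-42 + \left(\left(1 + 3^{2}\right) - 15\right) \left(\left(12 - -8\right) + 21\right) 9} = \frac{1}{-42 + \left(\left(1 + 9\right) - 15\right) \left(\left(12 + 8\right) + 21\right) 9} = \frac{1}{-42 + \left(10 - 15\right) \left(20 + 21\right) 9} = \frac{1}{-42 + \left(-5\right) 41 \cdot 9} = \frac{1}{-42 - 1845} = \frac{1}{-1887} = - \frac{1}{1887}$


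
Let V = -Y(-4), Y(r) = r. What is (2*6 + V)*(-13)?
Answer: -208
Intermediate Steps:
V = 4 (V = -1*(-4) = 4)
(2*6 + V)*(-13) = (2*6 + 4)*(-13) = (12 + 4)*(-13) = 16*(-13) = -208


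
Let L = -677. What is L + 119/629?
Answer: -25042/37 ≈ -676.81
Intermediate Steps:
L + 119/629 = -677 + 119/629 = -677 + 119*(1/629) = -677 + 7/37 = -25042/37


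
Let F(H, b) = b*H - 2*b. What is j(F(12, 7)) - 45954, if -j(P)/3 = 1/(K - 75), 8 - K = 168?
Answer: -10799187/235 ≈ -45954.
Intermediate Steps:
K = -160 (K = 8 - 1*168 = 8 - 168 = -160)
F(H, b) = -2*b + H*b (F(H, b) = H*b - 2*b = -2*b + H*b)
j(P) = 3/235 (j(P) = -3/(-160 - 75) = -3/(-235) = -3*(-1/235) = 3/235)
j(F(12, 7)) - 45954 = 3/235 - 45954 = -10799187/235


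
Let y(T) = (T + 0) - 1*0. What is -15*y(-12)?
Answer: 180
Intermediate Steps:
y(T) = T (y(T) = T + 0 = T)
-15*y(-12) = -15*(-12) = 180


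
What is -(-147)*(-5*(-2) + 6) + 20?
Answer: 2372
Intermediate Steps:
-(-147)*(-5*(-2) + 6) + 20 = -(-147)*(10 + 6) + 20 = -(-147)*16 + 20 = -147*(-16) + 20 = 2352 + 20 = 2372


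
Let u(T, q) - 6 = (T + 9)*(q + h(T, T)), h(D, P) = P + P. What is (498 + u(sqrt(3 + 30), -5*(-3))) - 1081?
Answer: -376 + 33*sqrt(33) ≈ -186.43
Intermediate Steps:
h(D, P) = 2*P
u(T, q) = 6 + (9 + T)*(q + 2*T) (u(T, q) = 6 + (T + 9)*(q + 2*T) = 6 + (9 + T)*(q + 2*T))
(498 + u(sqrt(3 + 30), -5*(-3))) - 1081 = (498 + (6 + 2*(sqrt(3 + 30))**2 + 9*(-5*(-3)) + 18*sqrt(3 + 30) + sqrt(3 + 30)*(-5*(-3)))) - 1081 = (498 + (6 + 2*(sqrt(33))**2 + 9*15 + 18*sqrt(33) + sqrt(33)*15)) - 1081 = (498 + (6 + 2*33 + 135 + 18*sqrt(33) + 15*sqrt(33))) - 1081 = (498 + (6 + 66 + 135 + 18*sqrt(33) + 15*sqrt(33))) - 1081 = (498 + (207 + 33*sqrt(33))) - 1081 = (705 + 33*sqrt(33)) - 1081 = -376 + 33*sqrt(33)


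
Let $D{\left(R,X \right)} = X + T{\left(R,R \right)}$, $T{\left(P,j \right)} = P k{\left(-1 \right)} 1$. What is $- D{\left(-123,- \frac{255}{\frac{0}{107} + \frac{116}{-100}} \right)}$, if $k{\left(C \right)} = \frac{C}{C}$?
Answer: $- \frac{2808}{29} \approx -96.828$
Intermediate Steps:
$k{\left(C \right)} = 1$
$T{\left(P,j \right)} = P$ ($T{\left(P,j \right)} = P 1 \cdot 1 = P 1 = P$)
$D{\left(R,X \right)} = R + X$ ($D{\left(R,X \right)} = X + R = R + X$)
$- D{\left(-123,- \frac{255}{\frac{0}{107} + \frac{116}{-100}} \right)} = - (-123 - \frac{255}{\frac{0}{107} + \frac{116}{-100}}) = - (-123 - \frac{255}{0 \cdot \frac{1}{107} + 116 \left(- \frac{1}{100}\right)}) = - (-123 - \frac{255}{0 - \frac{29}{25}}) = - (-123 - \frac{255}{- \frac{29}{25}}) = - (-123 - - \frac{6375}{29}) = - (-123 + \frac{6375}{29}) = \left(-1\right) \frac{2808}{29} = - \frac{2808}{29}$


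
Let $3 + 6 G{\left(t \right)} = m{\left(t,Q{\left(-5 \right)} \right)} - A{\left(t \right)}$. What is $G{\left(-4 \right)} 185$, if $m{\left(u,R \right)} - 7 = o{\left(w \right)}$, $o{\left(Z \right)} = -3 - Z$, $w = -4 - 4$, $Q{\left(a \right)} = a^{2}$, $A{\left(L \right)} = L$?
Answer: $\frac{2405}{6} \approx 400.83$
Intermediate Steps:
$w = -8$ ($w = -4 - 4 = -8$)
$m{\left(u,R \right)} = 12$ ($m{\left(u,R \right)} = 7 - -5 = 7 + \left(-3 + 8\right) = 7 + 5 = 12$)
$G{\left(t \right)} = \frac{3}{2} - \frac{t}{6}$ ($G{\left(t \right)} = - \frac{1}{2} + \frac{12 - t}{6} = - \frac{1}{2} - \left(-2 + \frac{t}{6}\right) = \frac{3}{2} - \frac{t}{6}$)
$G{\left(-4 \right)} 185 = \left(\frac{3}{2} - - \frac{2}{3}\right) 185 = \left(\frac{3}{2} + \frac{2}{3}\right) 185 = \frac{13}{6} \cdot 185 = \frac{2405}{6}$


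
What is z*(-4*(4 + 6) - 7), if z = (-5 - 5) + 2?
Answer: 376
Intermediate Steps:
z = -8 (z = -10 + 2 = -8)
z*(-4*(4 + 6) - 7) = -8*(-4*(4 + 6) - 7) = -8*(-4*10 - 7) = -8*(-40 - 7) = -8*(-47) = 376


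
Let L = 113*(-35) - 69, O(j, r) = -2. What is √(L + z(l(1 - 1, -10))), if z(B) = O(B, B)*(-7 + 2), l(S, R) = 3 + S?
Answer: 3*I*√446 ≈ 63.356*I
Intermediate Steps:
L = -4024 (L = -3955 - 69 = -4024)
z(B) = 10 (z(B) = -2*(-7 + 2) = -2*(-5) = 10)
√(L + z(l(1 - 1, -10))) = √(-4024 + 10) = √(-4014) = 3*I*√446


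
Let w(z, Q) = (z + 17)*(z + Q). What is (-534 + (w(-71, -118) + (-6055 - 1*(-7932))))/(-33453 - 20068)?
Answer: -11549/53521 ≈ -0.21578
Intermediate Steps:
w(z, Q) = (17 + z)*(Q + z)
(-534 + (w(-71, -118) + (-6055 - 1*(-7932))))/(-33453 - 20068) = (-534 + (((-71)² + 17*(-118) + 17*(-71) - 118*(-71)) + (-6055 - 1*(-7932))))/(-33453 - 20068) = (-534 + ((5041 - 2006 - 1207 + 8378) + (-6055 + 7932)))/(-53521) = (-534 + (10206 + 1877))*(-1/53521) = (-534 + 12083)*(-1/53521) = 11549*(-1/53521) = -11549/53521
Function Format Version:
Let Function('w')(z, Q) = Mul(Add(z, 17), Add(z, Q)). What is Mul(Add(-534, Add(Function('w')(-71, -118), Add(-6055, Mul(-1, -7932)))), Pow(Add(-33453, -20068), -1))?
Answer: Rational(-11549, 53521) ≈ -0.21578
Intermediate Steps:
Function('w')(z, Q) = Mul(Add(17, z), Add(Q, z))
Mul(Add(-534, Add(Function('w')(-71, -118), Add(-6055, Mul(-1, -7932)))), Pow(Add(-33453, -20068), -1)) = Mul(Add(-534, Add(Add(Pow(-71, 2), Mul(17, -118), Mul(17, -71), Mul(-118, -71)), Add(-6055, Mul(-1, -7932)))), Pow(Add(-33453, -20068), -1)) = Mul(Add(-534, Add(Add(5041, -2006, -1207, 8378), Add(-6055, 7932))), Pow(-53521, -1)) = Mul(Add(-534, Add(10206, 1877)), Rational(-1, 53521)) = Mul(Add(-534, 12083), Rational(-1, 53521)) = Mul(11549, Rational(-1, 53521)) = Rational(-11549, 53521)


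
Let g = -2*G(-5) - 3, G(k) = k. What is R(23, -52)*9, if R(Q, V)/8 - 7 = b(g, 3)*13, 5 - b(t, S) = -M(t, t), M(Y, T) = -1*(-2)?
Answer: 7056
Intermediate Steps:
M(Y, T) = 2
g = 7 (g = -2*(-5) - 3 = 10 - 3 = 7)
b(t, S) = 7 (b(t, S) = 5 - (-1)*2 = 5 - 1*(-2) = 5 + 2 = 7)
R(Q, V) = 784 (R(Q, V) = 56 + 8*(7*13) = 56 + 8*91 = 56 + 728 = 784)
R(23, -52)*9 = 784*9 = 7056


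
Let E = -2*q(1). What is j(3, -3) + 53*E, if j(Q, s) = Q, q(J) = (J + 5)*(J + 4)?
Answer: -3177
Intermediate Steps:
q(J) = (4 + J)*(5 + J) (q(J) = (5 + J)*(4 + J) = (4 + J)*(5 + J))
E = -60 (E = -2*(20 + 1² + 9*1) = -2*(20 + 1 + 9) = -2*30 = -60)
j(3, -3) + 53*E = 3 + 53*(-60) = 3 - 3180 = -3177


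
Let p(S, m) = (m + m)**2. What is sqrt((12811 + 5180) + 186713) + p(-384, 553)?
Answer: 1223236 + 4*sqrt(12794) ≈ 1.2237e+6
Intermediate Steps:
p(S, m) = 4*m**2 (p(S, m) = (2*m)**2 = 4*m**2)
sqrt((12811 + 5180) + 186713) + p(-384, 553) = sqrt((12811 + 5180) + 186713) + 4*553**2 = sqrt(17991 + 186713) + 4*305809 = sqrt(204704) + 1223236 = 4*sqrt(12794) + 1223236 = 1223236 + 4*sqrt(12794)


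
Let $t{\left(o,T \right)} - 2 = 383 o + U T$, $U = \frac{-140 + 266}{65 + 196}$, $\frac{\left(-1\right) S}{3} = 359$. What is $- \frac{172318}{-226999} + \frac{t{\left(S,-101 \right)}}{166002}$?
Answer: $- \frac{628725084987}{364262117314} \approx -1.726$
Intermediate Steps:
$S = -1077$ ($S = \left(-3\right) 359 = -1077$)
$U = \frac{14}{29}$ ($U = \frac{126}{261} = 126 \cdot \frac{1}{261} = \frac{14}{29} \approx 0.48276$)
$t{\left(o,T \right)} = 2 + 383 o + \frac{14 T}{29}$ ($t{\left(o,T \right)} = 2 + \left(383 o + \frac{14 T}{29}\right) = 2 + 383 o + \frac{14 T}{29}$)
$- \frac{172318}{-226999} + \frac{t{\left(S,-101 \right)}}{166002} = - \frac{172318}{-226999} + \frac{2 + 383 \left(-1077\right) + \frac{14}{29} \left(-101\right)}{166002} = \left(-172318\right) \left(- \frac{1}{226999}\right) + \left(2 - 412491 - \frac{1414}{29}\right) \frac{1}{166002} = \frac{172318}{226999} - \frac{3987865}{1604686} = - \frac{628725084987}{364262117314}$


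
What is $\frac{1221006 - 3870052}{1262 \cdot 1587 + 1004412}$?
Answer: $- \frac{1324523}{1503603} \approx -0.8809$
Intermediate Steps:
$\frac{1221006 - 3870052}{1262 \cdot 1587 + 1004412} = - \frac{2649046}{2002794 + 1004412} = - \frac{2649046}{3007206} = \left(-2649046\right) \frac{1}{3007206} = - \frac{1324523}{1503603}$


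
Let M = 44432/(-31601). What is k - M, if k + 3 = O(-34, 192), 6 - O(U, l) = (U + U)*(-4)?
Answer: -8456237/31601 ≈ -267.59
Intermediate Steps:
O(U, l) = 6 + 8*U (O(U, l) = 6 - (U + U)*(-4) = 6 - 2*U*(-4) = 6 - (-8)*U = 6 + 8*U)
M = -44432/31601 (M = 44432*(-1/31601) = -44432/31601 ≈ -1.4060)
k = -269 (k = -3 + (6 + 8*(-34)) = -3 + (6 - 272) = -3 - 266 = -269)
k - M = -269 - 1*(-44432/31601) = -269 + 44432/31601 = -8456237/31601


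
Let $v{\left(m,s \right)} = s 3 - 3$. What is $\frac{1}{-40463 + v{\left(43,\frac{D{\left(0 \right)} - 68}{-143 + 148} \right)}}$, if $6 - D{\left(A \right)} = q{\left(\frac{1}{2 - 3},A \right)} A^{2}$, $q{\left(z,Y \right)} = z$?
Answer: $- \frac{5}{202516} \approx -2.4689 \cdot 10^{-5}$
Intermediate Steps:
$D{\left(A \right)} = 6 + A^{2}$ ($D{\left(A \right)} = 6 - \frac{A^{2}}{2 - 3} = 6 - \frac{A^{2}}{-1} = 6 - - A^{2} = 6 + A^{2}$)
$v{\left(m,s \right)} = -3 + 3 s$ ($v{\left(m,s \right)} = 3 s - 3 = -3 + 3 s$)
$\frac{1}{-40463 + v{\left(43,\frac{D{\left(0 \right)} - 68}{-143 + 148} \right)}} = \frac{1}{-40463 + \left(-3 + 3 \frac{\left(6 + 0^{2}\right) - 68}{-143 + 148}\right)} = \frac{1}{-40463 + \left(-3 + 3 \frac{\left(6 + 0\right) - 68}{5}\right)} = \frac{1}{-40463 + \left(-3 + 3 \left(6 - 68\right) \frac{1}{5}\right)} = \frac{1}{-40463 + \left(-3 + 3 \left(\left(-62\right) \frac{1}{5}\right)\right)} = \frac{1}{-40463 + \left(-3 + 3 \left(- \frac{62}{5}\right)\right)} = \frac{1}{-40463 - \frac{201}{5}} = \frac{1}{- \frac{202516}{5}} = - \frac{5}{202516}$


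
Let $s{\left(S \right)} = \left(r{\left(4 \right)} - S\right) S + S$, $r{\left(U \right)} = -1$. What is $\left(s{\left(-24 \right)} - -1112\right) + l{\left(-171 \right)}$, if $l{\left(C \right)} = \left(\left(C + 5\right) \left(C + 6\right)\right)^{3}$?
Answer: $20548309419536$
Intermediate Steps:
$l{\left(C \right)} = \left(5 + C\right)^{3} \left(6 + C\right)^{3}$ ($l{\left(C \right)} = \left(\left(5 + C\right) \left(6 + C\right)\right)^{3} = \left(5 + C\right)^{3} \left(6 + C\right)^{3}$)
$s{\left(S \right)} = S + S \left(-1 - S\right)$ ($s{\left(S \right)} = \left(-1 - S\right) S + S = S \left(-1 - S\right) + S = S + S \left(-1 - S\right)$)
$\left(s{\left(-24 \right)} - -1112\right) + l{\left(-171 \right)} = \left(- \left(-24\right)^{2} - -1112\right) + \left(5 - 171\right)^{3} \left(6 - 171\right)^{3} = \left(\left(-1\right) 576 + 1112\right) + \left(-166\right)^{3} \left(-165\right)^{3} = \left(-576 + 1112\right) - -20548309419000 = 536 + 20548309419000 = 20548309419536$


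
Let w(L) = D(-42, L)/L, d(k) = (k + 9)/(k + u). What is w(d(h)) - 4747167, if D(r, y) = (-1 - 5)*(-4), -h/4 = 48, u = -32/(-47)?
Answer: -13610055853/2867 ≈ -4.7471e+6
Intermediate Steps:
u = 32/47 (u = -32*(-1/47) = 32/47 ≈ 0.68085)
h = -192 (h = -4*48 = -192)
D(r, y) = 24 (D(r, y) = -6*(-4) = 24)
d(k) = (9 + k)/(32/47 + k) (d(k) = (k + 9)/(k + 32/47) = (9 + k)/(32/47 + k))
w(L) = 24/L
w(d(h)) - 4747167 = 24/((47*(9 - 192)/(32 + 47*(-192)))) - 4747167 = 24/((47*(-183)/(32 - 9024))) - 4747167 = 24/((47*(-183)/(-8992))) - 4747167 = 24/((47*(-1/8992)*(-183))) - 4747167 = 24/(8601/8992) - 4747167 = 24*(8992/8601) - 4747167 = 71936/2867 - 4747167 = -13610055853/2867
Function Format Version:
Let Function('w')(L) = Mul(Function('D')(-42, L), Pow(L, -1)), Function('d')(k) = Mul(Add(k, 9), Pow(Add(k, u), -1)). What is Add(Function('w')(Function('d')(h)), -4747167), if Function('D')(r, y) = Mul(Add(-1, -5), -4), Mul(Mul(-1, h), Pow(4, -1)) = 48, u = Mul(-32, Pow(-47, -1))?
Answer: Rational(-13610055853, 2867) ≈ -4.7471e+6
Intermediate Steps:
u = Rational(32, 47) (u = Mul(-32, Rational(-1, 47)) = Rational(32, 47) ≈ 0.68085)
h = -192 (h = Mul(-4, 48) = -192)
Function('D')(r, y) = 24 (Function('D')(r, y) = Mul(-6, -4) = 24)
Function('d')(k) = Mul(Pow(Add(Rational(32, 47), k), -1), Add(9, k)) (Function('d')(k) = Mul(Add(k, 9), Pow(Add(k, Rational(32, 47)), -1)) = Mul(Add(9, k), Pow(Add(Rational(32, 47), k), -1)) = Mul(Pow(Add(Rational(32, 47), k), -1), Add(9, k)))
Function('w')(L) = Mul(24, Pow(L, -1))
Add(Function('w')(Function('d')(h)), -4747167) = Add(Mul(24, Pow(Mul(47, Pow(Add(32, Mul(47, -192)), -1), Add(9, -192)), -1)), -4747167) = Add(Mul(24, Pow(Mul(47, Pow(Add(32, -9024), -1), -183), -1)), -4747167) = Add(Mul(24, Pow(Mul(47, Pow(-8992, -1), -183), -1)), -4747167) = Add(Mul(24, Pow(Mul(47, Rational(-1, 8992), -183), -1)), -4747167) = Add(Mul(24, Pow(Rational(8601, 8992), -1)), -4747167) = Add(Mul(24, Rational(8992, 8601)), -4747167) = Add(Rational(71936, 2867), -4747167) = Rational(-13610055853, 2867)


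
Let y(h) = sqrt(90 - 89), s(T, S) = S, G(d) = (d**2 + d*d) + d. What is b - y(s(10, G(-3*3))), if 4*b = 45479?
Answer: 45475/4 ≈ 11369.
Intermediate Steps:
b = 45479/4 (b = (1/4)*45479 = 45479/4 ≈ 11370.)
G(d) = d + 2*d**2 (G(d) = (d**2 + d**2) + d = 2*d**2 + d = d + 2*d**2)
y(h) = 1 (y(h) = sqrt(1) = 1)
b - y(s(10, G(-3*3))) = 45479/4 - 1*1 = 45479/4 - 1 = 45475/4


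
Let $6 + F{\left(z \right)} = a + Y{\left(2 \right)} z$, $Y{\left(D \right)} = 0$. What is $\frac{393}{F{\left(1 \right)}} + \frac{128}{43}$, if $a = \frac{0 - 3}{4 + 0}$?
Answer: $- \frac{21380}{387} \approx -55.245$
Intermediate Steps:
$a = - \frac{3}{4} \approx -0.75$
$F{\left(z \right)} = - \frac{27}{4}$ ($F{\left(z \right)} = -6 - \left(\frac{3}{4} + 0 z\right) = -6 + \left(- \frac{3}{4} + 0\right) = -6 - \frac{3}{4} = - \frac{27}{4}$)
$\frac{393}{F{\left(1 \right)}} + \frac{128}{43} = \frac{393}{- \frac{27}{4}} + \frac{128}{43} = 393 \left(- \frac{4}{27}\right) + 128 \cdot \frac{1}{43} = - \frac{524}{9} + \frac{128}{43} = - \frac{21380}{387}$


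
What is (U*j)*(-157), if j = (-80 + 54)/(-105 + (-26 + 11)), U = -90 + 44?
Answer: 46943/30 ≈ 1564.8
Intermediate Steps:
U = -46
j = 13/60 (j = -26/(-105 - 15) = -26/(-120) = -26*(-1/120) = 13/60 ≈ 0.21667)
(U*j)*(-157) = -46*13/60*(-157) = -299/30*(-157) = 46943/30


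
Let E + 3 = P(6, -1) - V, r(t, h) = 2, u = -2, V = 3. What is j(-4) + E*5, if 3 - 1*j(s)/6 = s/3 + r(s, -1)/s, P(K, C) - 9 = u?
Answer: 34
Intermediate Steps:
P(K, C) = 7 (P(K, C) = 9 - 2 = 7)
E = 1 (E = -3 + (7 - 1*3) = -3 + (7 - 3) = -3 + 4 = 1)
j(s) = 18 - 12/s - 2*s (j(s) = 18 - 6*(s/3 + 2/s) = 18 - 6*(2/s + s/3) = 18 + (-12/s - 2*s) = 18 - 12/s - 2*s)
j(-4) + E*5 = (18 - 12/(-4) - 2*(-4)) + 1*5 = (18 - 12*(-¼) + 8) + 5 = (18 + 3 + 8) + 5 = 29 + 5 = 34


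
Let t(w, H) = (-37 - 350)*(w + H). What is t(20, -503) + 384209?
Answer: 571130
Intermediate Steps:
t(w, H) = -387*H - 387*w (t(w, H) = -387*(H + w) = -387*H - 387*w)
t(20, -503) + 384209 = (-387*(-503) - 387*20) + 384209 = (194661 - 7740) + 384209 = 186921 + 384209 = 571130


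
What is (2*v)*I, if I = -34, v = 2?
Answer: -136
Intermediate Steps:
(2*v)*I = (2*2)*(-34) = 4*(-34) = -136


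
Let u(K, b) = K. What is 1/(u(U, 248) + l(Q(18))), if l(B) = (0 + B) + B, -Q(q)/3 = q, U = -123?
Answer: -1/231 ≈ -0.0043290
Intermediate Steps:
Q(q) = -3*q
l(B) = 2*B (l(B) = B + B = 2*B)
1/(u(U, 248) + l(Q(18))) = 1/(-123 + 2*(-3*18)) = 1/(-123 + 2*(-54)) = 1/(-123 - 108) = 1/(-231) = -1/231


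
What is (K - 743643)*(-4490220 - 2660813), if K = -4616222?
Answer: 38328571490545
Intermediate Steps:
(K - 743643)*(-4490220 - 2660813) = (-4616222 - 743643)*(-4490220 - 2660813) = -5359865*(-7151033) = 38328571490545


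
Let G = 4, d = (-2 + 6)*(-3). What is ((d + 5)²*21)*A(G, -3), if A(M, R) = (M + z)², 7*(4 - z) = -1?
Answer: 68229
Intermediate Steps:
z = 29/7 (z = 4 - ⅐*(-1) = 4 + ⅐ = 29/7 ≈ 4.1429)
d = -12 (d = 4*(-3) = -12)
A(M, R) = (29/7 + M)² (A(M, R) = (M + 29/7)² = (29/7 + M)²)
((d + 5)²*21)*A(G, -3) = ((-12 + 5)²*21)*((29 + 7*4)²/49) = ((-7)²*21)*((29 + 28)²/49) = (49*21)*((1/49)*57²) = 1029*((1/49)*3249) = 1029*(3249/49) = 68229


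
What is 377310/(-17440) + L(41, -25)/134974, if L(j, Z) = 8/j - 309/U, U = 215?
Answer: -22446102401083/1037501946320 ≈ -21.635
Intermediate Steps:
L(j, Z) = -309/215 + 8/j (L(j, Z) = 8/j - 309/215 = -309/215 + 8/j)
377310/(-17440) + L(41, -25)/134974 = 377310/(-17440) + (-309/215 + 8/41)/134974 = 377310*(-1/17440) + (-309/215 + 8*(1/41))*(1/134974) = -37731/1744 + (-309/215 + 8/41)*(1/134974) = -37731/1744 - 10949/8815*1/134974 = -37731/1744 - 10949/1189795810 = -22446102401083/1037501946320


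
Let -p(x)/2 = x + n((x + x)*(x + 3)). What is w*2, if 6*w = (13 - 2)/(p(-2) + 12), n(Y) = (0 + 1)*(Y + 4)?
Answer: 11/48 ≈ 0.22917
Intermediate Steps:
n(Y) = 4 + Y (n(Y) = 1*(4 + Y) = 4 + Y)
p(x) = -8 - 2*x - 4*x*(3 + x) (p(x) = -2*(x + (4 + (x + x)*(x + 3))) = -2*(x + (4 + (2*x)*(3 + x))) = -2*(x + (4 + 2*x*(3 + x))) = -2*(4 + x + 2*x*(3 + x)) = -8 - 2*x - 4*x*(3 + x))
w = 11/96 (w = ((13 - 2)/((-8 - 14*(-2) - 4*(-2)**2) + 12))/6 = (11/((-8 + 28 - 4*4) + 12))/6 = (11/((-8 + 28 - 16) + 12))/6 = (11/(4 + 12))/6 = (11/16)/6 = (11*(1/16))/6 = (1/6)*(11/16) = 11/96 ≈ 0.11458)
w*2 = (11/96)*2 = 11/48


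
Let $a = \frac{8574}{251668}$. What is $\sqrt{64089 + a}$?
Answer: $\frac{\sqrt{1014798298438842}}{125834} \approx 253.16$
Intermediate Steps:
$a = \frac{4287}{125834}$ ($a = 8574 \cdot \frac{1}{251668} = \frac{4287}{125834} \approx 0.034069$)
$\sqrt{64089 + a} = \sqrt{64089 + \frac{4287}{125834}} = \sqrt{\frac{8064579513}{125834}} = \frac{\sqrt{1014798298438842}}{125834}$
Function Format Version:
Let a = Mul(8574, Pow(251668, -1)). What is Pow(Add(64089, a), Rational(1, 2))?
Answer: Mul(Rational(1, 125834), Pow(1014798298438842, Rational(1, 2))) ≈ 253.16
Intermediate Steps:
a = Rational(4287, 125834) (a = Mul(8574, Rational(1, 251668)) = Rational(4287, 125834) ≈ 0.034069)
Pow(Add(64089, a), Rational(1, 2)) = Pow(Add(64089, Rational(4287, 125834)), Rational(1, 2)) = Pow(Rational(8064579513, 125834), Rational(1, 2)) = Mul(Rational(1, 125834), Pow(1014798298438842, Rational(1, 2)))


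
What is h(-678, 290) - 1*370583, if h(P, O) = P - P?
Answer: -370583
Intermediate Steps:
h(P, O) = 0
h(-678, 290) - 1*370583 = 0 - 1*370583 = 0 - 370583 = -370583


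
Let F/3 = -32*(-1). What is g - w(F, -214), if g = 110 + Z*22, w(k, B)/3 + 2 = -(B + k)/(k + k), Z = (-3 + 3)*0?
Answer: 3653/32 ≈ 114.16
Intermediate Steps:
Z = 0 (Z = 0*0 = 0)
F = 96 (F = 3*(-32*(-1)) = 3*32 = 96)
w(k, B) = -6 - 3*(B + k)/(2*k) (w(k, B) = -6 + 3*(-(B + k)/(k + k)) = -6 + 3*(-(B + k)/(2*k)) = -6 - 3*(B + k)/(2*k))
g = 110 (g = 110 + 0*22 = 110 + 0 = 110)
g - w(F, -214) = 110 - 3*(-1*(-214) - 5*96)/(2*96) = 110 - 3*(214 - 480)/(2*96) = 110 - 3*(-266)/(2*96) = 110 - 1*(-133/32) = 110 + 133/32 = 3653/32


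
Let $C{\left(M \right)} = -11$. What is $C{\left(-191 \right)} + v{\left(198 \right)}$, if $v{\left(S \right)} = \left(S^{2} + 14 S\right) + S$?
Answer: $42163$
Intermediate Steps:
$v{\left(S \right)} = S^{2} + 15 S$
$C{\left(-191 \right)} + v{\left(198 \right)} = -11 + 198 \left(15 + 198\right) = -11 + 198 \cdot 213 = -11 + 42174 = 42163$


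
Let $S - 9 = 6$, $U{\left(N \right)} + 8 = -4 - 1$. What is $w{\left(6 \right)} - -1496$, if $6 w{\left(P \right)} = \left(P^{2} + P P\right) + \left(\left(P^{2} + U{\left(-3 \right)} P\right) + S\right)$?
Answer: $\frac{3007}{2} \approx 1503.5$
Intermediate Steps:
$U{\left(N \right)} = -13$ ($U{\left(N \right)} = -8 - 5 = -13$)
$S = 15$ ($S = 9 + 6 = 15$)
$w{\left(P \right)} = \frac{5}{2} + \frac{P^{2}}{2} - \frac{13 P}{6}$ ($w{\left(P \right)} = \frac{\left(P^{2} + P P\right) + \left(\left(P^{2} - 13 P\right) + 15\right)}{6} = \frac{\left(P^{2} + P^{2}\right) + \left(15 + P^{2} - 13 P\right)}{6} = \frac{2 P^{2} + \left(15 + P^{2} - 13 P\right)}{6} = \frac{15 - 13 P + 3 P^{2}}{6} = \frac{5}{2} + \frac{P^{2}}{2} - \frac{13 P}{6}$)
$w{\left(6 \right)} - -1496 = \left(\frac{5}{2} + \frac{6^{2}}{2} - 13\right) - -1496 = \left(\frac{5}{2} + \frac{1}{2} \cdot 36 - 13\right) + 1496 = \left(\frac{5}{2} + 18 - 13\right) + 1496 = \frac{15}{2} + 1496 = \frac{3007}{2}$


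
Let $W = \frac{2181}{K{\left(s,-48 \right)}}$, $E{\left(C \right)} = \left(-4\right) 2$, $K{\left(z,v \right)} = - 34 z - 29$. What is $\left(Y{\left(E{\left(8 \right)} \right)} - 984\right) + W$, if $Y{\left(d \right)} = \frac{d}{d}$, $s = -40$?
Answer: $- \frac{1306192}{1331} \approx -981.36$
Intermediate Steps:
$K{\left(z,v \right)} = -29 - 34 z$
$E{\left(C \right)} = -8$
$Y{\left(d \right)} = 1$
$W = \frac{2181}{1331}$ ($W = \frac{2181}{-29 - -1360} = \frac{2181}{-29 + 1360} = \frac{2181}{1331} \approx 1.6386$)
$\left(Y{\left(E{\left(8 \right)} \right)} - 984\right) + W = \left(1 - 984\right) + \frac{2181}{1331} = -983 + \frac{2181}{1331} = - \frac{1306192}{1331}$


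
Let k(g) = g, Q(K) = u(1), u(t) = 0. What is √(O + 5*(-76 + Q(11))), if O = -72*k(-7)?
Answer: 2*√31 ≈ 11.136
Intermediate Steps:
Q(K) = 0
O = 504 (O = -72*(-7) = 504)
√(O + 5*(-76 + Q(11))) = √(504 + 5*(-76 + 0)) = √(504 + 5*(-76)) = √(504 - 380) = √124 = 2*√31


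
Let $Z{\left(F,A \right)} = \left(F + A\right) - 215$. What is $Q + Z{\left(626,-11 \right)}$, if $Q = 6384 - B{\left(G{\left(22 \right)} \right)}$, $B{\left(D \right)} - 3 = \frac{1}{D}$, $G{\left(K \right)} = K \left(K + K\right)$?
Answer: $\frac{6564007}{968} \approx 6781.0$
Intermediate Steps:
$Z{\left(F,A \right)} = -215 + A + F$ ($Z{\left(F,A \right)} = \left(A + F\right) - 215 = -215 + A + F$)
$G{\left(K \right)} = 2 K^{2}$ ($G{\left(K \right)} = K 2 K = 2 K^{2}$)
$B{\left(D \right)} = 3 + \frac{1}{D}$
$Q = \frac{6176807}{968}$ ($Q = 6384 - \left(3 + \frac{1}{2 \cdot 22^{2}}\right) = 6384 - \left(3 + \frac{1}{2 \cdot 484}\right) = 6384 - \left(3 + \frac{1}{968}\right) = 6384 - \frac{2905}{968} = \frac{6176807}{968} \approx 6381.0$)
$Q + Z{\left(626,-11 \right)} = \frac{6176807}{968} - -400 = \frac{6176807}{968} + 400 = \frac{6564007}{968}$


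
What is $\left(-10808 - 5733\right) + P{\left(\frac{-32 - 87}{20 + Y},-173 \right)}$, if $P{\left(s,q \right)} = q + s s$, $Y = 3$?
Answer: $- \frac{8827545}{529} \approx -16687.0$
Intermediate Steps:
$P{\left(s,q \right)} = q + s^{2}$
$\left(-10808 - 5733\right) + P{\left(\frac{-32 - 87}{20 + Y},-173 \right)} = \left(-10808 - 5733\right) - \left(173 - \left(\frac{-32 - 87}{20 + 3}\right)^{2}\right) = -16541 - \left(173 - \left(- \frac{119}{23}\right)^{2}\right) = -16541 + \left(-173 + \frac{14161}{529}\right) = -16541 - \frac{77356}{529} = - \frac{8827545}{529}$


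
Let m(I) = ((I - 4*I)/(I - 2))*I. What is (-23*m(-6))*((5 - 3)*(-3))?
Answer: 1863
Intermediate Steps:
m(I) = -3*I**2/(-2 + I) (m(I) = ((-3*I)/(-2 + I))*I = (-3*I/(-2 + I))*I = -3*I**2/(-2 + I))
(-23*m(-6))*((5 - 3)*(-3)) = (-(-69)*(-6)**2/(-2 - 6))*((5 - 3)*(-3)) = (-(-69)*36/(-8))*(2*(-3)) = -(-69)*36*(-1)/8*(-6) = -23*27/2*(-6) = -621/2*(-6) = 1863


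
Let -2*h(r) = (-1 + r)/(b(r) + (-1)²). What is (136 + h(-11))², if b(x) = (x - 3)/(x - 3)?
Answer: 19321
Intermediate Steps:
b(x) = 1 (b(x) = (-3 + x)/(-3 + x) = 1)
h(r) = ¼ - r/4 (h(r) = -(-1 + r)/(2*(1 + (-1)²)) = -(-1 + r)/(2*(1 + 1)) = -(-1 + r)/(2*2) = -(-½ + r/2)/2 = ¼ - r/4)
(136 + h(-11))² = (136 + (¼ - ¼*(-11)))² = (136 + (¼ + 11/4))² = (136 + 3)² = 139² = 19321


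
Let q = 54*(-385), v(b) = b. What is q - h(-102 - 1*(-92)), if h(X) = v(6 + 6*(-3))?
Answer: -20778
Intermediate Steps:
h(X) = -12 (h(X) = 6 + 6*(-3) = 6 - 18 = -12)
q = -20790
q - h(-102 - 1*(-92)) = -20790 - 1*(-12) = -20790 + 12 = -20778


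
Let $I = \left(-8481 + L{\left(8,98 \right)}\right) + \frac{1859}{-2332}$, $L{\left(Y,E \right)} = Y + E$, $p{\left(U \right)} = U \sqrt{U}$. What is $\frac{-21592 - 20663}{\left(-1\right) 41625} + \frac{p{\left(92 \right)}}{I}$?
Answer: $\frac{939}{925} - \frac{1696 \sqrt{23}}{77203} \approx 0.90978$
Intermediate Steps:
$p{\left(U \right)} = U^{\frac{3}{2}}$
$L{\left(Y,E \right)} = E + Y$
$I = - \frac{1775669}{212}$ ($I = \left(-8481 + \left(98 + 8\right)\right) + \frac{1859}{-2332} = \left(-8481 + 106\right) + 1859 \left(- \frac{1}{2332}\right) = -8375 - \frac{169}{212} = - \frac{1775669}{212} \approx -8375.8$)
$\frac{-21592 - 20663}{\left(-1\right) 41625} + \frac{p{\left(92 \right)}}{I} = \frac{-21592 - 20663}{\left(-1\right) 41625} + \frac{92^{\frac{3}{2}}}{- \frac{1775669}{212}} = \frac{-21592 - 20663}{-41625} + 184 \sqrt{23} \left(- \frac{212}{1775669}\right) = \left(-42255\right) \left(- \frac{1}{41625}\right) - \frac{1696 \sqrt{23}}{77203} = \frac{939}{925} - \frac{1696 \sqrt{23}}{77203}$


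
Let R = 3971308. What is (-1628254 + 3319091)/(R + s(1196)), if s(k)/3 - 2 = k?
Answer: 1690837/3974902 ≈ 0.42538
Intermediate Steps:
s(k) = 6 + 3*k
(-1628254 + 3319091)/(R + s(1196)) = (-1628254 + 3319091)/(3971308 + (6 + 3*1196)) = 1690837/(3971308 + (6 + 3588)) = 1690837/(3971308 + 3594) = 1690837/3974902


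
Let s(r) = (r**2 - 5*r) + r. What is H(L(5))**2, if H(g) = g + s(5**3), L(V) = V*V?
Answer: 229522500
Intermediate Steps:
L(V) = V**2
s(r) = r**2 - 4*r
H(g) = 15125 + g (H(g) = g + 5**3*(-4 + 5**3) = g + 125*(-4 + 125) = g + 125*121 = g + 15125 = 15125 + g)
H(L(5))**2 = (15125 + 5**2)**2 = (15125 + 25)**2 = 15150**2 = 229522500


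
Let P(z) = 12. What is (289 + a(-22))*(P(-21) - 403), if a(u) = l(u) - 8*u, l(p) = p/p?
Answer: -182206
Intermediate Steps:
l(p) = 1
a(u) = 1 - 8*u
(289 + a(-22))*(P(-21) - 403) = (289 + (1 - 8*(-22)))*(12 - 403) = (289 + (1 + 176))*(-391) = (289 + 177)*(-391) = 466*(-391) = -182206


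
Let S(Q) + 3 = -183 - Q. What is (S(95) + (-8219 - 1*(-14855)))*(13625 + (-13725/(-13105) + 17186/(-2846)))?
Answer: 322823290280735/3729683 ≈ 8.6555e+7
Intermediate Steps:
S(Q) = -186 - Q (S(Q) = -3 + (-183 - Q) = -186 - Q)
(S(95) + (-8219 - 1*(-14855)))*(13625 + (-13725/(-13105) + 17186/(-2846))) = ((-186 - 1*95) + (-8219 - 1*(-14855)))*(13625 + (-13725/(-13105) + 17186/(-2846))) = ((-186 - 95) + (-8219 + 14855))*(13625 + (-13725*(-1/13105) + 17186*(-1/2846))) = (-281 + 6636)*(13625 + (2745/2621 - 8593/1423)) = 6355*(13625 - 18616118/3729683) = 6355*(50798314757/3729683) = 322823290280735/3729683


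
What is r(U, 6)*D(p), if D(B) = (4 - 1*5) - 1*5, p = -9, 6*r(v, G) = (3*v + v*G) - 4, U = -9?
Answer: 85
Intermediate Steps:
r(v, G) = -2/3 + v/2 + G*v/6 (r(v, G) = ((3*v + v*G) - 4)/6 = ((3*v + G*v) - 4)/6 = (-4 + 3*v + G*v)/6 = -2/3 + v/2 + G*v/6)
D(B) = -6 (D(B) = (4 - 5) - 5 = -1 - 5 = -6)
r(U, 6)*D(p) = (-2/3 + (1/2)*(-9) + (1/6)*6*(-9))*(-6) = (-2/3 - 9/2 - 9)*(-6) = -85/6*(-6) = 85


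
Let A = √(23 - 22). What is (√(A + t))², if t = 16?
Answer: 17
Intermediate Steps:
A = 1 (A = √1 = 1)
(√(A + t))² = (√(1 + 16))² = (√17)² = 17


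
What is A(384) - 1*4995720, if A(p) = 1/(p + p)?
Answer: -3836712959/768 ≈ -4.9957e+6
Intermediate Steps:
A(p) = 1/(2*p)
A(384) - 1*4995720 = (½)/384 - 1*4995720 = (½)*(1/384) - 4995720 = 1/768 - 4995720 = -3836712959/768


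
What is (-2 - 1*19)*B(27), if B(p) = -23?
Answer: 483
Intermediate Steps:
(-2 - 1*19)*B(27) = (-2 - 1*19)*(-23) = (-2 - 19)*(-23) = -21*(-23) = 483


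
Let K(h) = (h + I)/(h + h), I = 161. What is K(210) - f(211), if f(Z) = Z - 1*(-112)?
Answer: -19327/60 ≈ -322.12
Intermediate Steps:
f(Z) = 112 + Z (f(Z) = Z + 112 = 112 + Z)
K(h) = (161 + h)/(2*h) (K(h) = (h + 161)/(h + h) = (161 + h)/((2*h)) = (161 + h)*(1/(2*h)) = (161 + h)/(2*h))
K(210) - f(211) = (½)*(161 + 210)/210 - (112 + 211) = (½)*(1/210)*371 - 1*323 = 53/60 - 323 = -19327/60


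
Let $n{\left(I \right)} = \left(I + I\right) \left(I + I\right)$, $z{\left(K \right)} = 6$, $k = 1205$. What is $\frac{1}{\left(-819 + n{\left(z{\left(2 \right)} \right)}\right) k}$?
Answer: $- \frac{1}{813375} \approx -1.2294 \cdot 10^{-6}$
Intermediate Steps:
$n{\left(I \right)} = 4 I^{2}$ ($n{\left(I \right)} = 2 I 2 I = 4 I^{2}$)
$\frac{1}{\left(-819 + n{\left(z{\left(2 \right)} \right)}\right) k} = \frac{1}{\left(-819 + 4 \cdot 6^{2}\right) 1205} = \frac{1}{\left(-819 + 4 \cdot 36\right) 1205} = \frac{1}{\left(-819 + 144\right) 1205} = \frac{1}{\left(-675\right) 1205} = \frac{1}{-813375} = - \frac{1}{813375}$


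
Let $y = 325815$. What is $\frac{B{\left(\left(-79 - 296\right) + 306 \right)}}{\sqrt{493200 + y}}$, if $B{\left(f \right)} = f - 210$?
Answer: $- \frac{93 \sqrt{819015}}{273005} \approx -0.30829$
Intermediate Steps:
$B{\left(f \right)} = -210 + f$ ($B{\left(f \right)} = f - 210 = -210 + f$)
$\frac{B{\left(\left(-79 - 296\right) + 306 \right)}}{\sqrt{493200 + y}} = \frac{-210 + \left(\left(-79 - 296\right) + 306\right)}{\sqrt{493200 + 325815}} = \frac{-210 + \left(-375 + 306\right)}{\sqrt{819015}} = \left(-210 - 69\right) \frac{\sqrt{819015}}{819015} = - 279 \frac{\sqrt{819015}}{819015} = - \frac{93 \sqrt{819015}}{273005}$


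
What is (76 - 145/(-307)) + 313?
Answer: 119568/307 ≈ 389.47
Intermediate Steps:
(76 - 145/(-307)) + 313 = (76 - 145*(-1/307)) + 313 = (76 + 145/307) + 313 = 23477/307 + 313 = 119568/307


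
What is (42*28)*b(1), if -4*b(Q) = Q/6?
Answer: -49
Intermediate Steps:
b(Q) = -Q/24 (b(Q) = -Q/(4*6) = -Q/24)
(42*28)*b(1) = (42*28)*(-1/24*1) = 1176*(-1/24) = -49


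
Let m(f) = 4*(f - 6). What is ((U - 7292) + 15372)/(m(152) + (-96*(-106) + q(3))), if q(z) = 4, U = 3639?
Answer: 11719/10764 ≈ 1.0887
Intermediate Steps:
m(f) = -24 + 4*f (m(f) = 4*(-6 + f) = -24 + 4*f)
((U - 7292) + 15372)/(m(152) + (-96*(-106) + q(3))) = ((3639 - 7292) + 15372)/((-24 + 4*152) + (-96*(-106) + 4)) = (-3653 + 15372)/((-24 + 608) + (10176 + 4)) = 11719/(584 + 10180) = 11719/10764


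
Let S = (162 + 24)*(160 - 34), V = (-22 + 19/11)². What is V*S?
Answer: 1165448844/121 ≈ 9.6318e+6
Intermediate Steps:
V = 49729/121 (V = (-22 + 19*(1/11))² = (-22 + 19/11)² = (-223/11)² = 49729/121 ≈ 410.98)
S = 23436 (S = 186*126 = 23436)
V*S = (49729/121)*23436 = 1165448844/121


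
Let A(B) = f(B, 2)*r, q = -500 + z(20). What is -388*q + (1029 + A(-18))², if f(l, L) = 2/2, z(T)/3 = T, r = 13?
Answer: 1256484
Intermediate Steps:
z(T) = 3*T
f(l, L) = 1 (f(l, L) = 2*(½) = 1)
q = -440 (q = -500 + 3*20 = -500 + 60 = -440)
A(B) = 13 (A(B) = 1*13 = 13)
-388*q + (1029 + A(-18))² = -388*(-440) + (1029 + 13)² = 170720 + 1042² = 170720 + 1085764 = 1256484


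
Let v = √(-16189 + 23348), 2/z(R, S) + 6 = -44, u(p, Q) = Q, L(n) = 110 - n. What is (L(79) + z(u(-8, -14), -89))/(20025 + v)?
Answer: 309987/200496733 - 387*√7159/5012418325 ≈ 0.0015396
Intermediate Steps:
z(R, S) = -1/25 (z(R, S) = 2/(-6 - 44) = 2/(-50) = 2*(-1/50) = -1/25)
v = √7159 ≈ 84.611
(L(79) + z(u(-8, -14), -89))/(20025 + v) = ((110 - 1*79) - 1/25)/(20025 + √7159) = ((110 - 79) - 1/25)/(20025 + √7159) = (31 - 1/25)/(20025 + √7159) = 774/(25*(20025 + √7159))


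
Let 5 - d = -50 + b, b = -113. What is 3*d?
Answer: 504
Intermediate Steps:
d = 168 (d = 5 - (-50 - 113) = 5 - 1*(-163) = 5 + 163 = 168)
3*d = 3*168 = 504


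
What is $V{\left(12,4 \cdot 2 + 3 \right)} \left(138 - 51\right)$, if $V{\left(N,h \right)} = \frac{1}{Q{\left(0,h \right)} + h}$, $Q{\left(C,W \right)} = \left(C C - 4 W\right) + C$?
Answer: $- \frac{29}{11} \approx -2.6364$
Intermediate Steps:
$Q{\left(C,W \right)} = C + C^{2} - 4 W$ ($Q{\left(C,W \right)} = \left(C^{2} - 4 W\right) + C = C + C^{2} - 4 W$)
$V{\left(N,h \right)} = - \frac{1}{3 h}$ ($V{\left(N,h \right)} = \frac{1}{\left(0 + 0^{2} - 4 h\right) + h} = \frac{1}{\left(0 + 0 - 4 h\right) + h} = \frac{1}{- 4 h + h} = \frac{1}{\left(-3\right) h} = - \frac{1}{3 h}$)
$V{\left(12,4 \cdot 2 + 3 \right)} \left(138 - 51\right) = - \frac{1}{3 \left(4 \cdot 2 + 3\right)} \left(138 - 51\right) = - \frac{1}{3 \left(8 + 3\right)} \left(138 - 51\right) = - \frac{1}{3 \cdot 11} \left(138 - 51\right) = \left(- \frac{1}{3}\right) \frac{1}{11} \cdot 87 = \left(- \frac{1}{33}\right) 87 = - \frac{29}{11}$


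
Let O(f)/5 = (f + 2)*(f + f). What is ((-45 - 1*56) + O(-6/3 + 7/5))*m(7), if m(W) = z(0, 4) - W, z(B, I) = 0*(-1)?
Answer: 3829/5 ≈ 765.80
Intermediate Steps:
z(B, I) = 0
O(f) = 10*f*(2 + f) (O(f) = 5*((f + 2)*(f + f)) = 5*((2 + f)*(2*f)) = 5*(2*f*(2 + f)) = 10*f*(2 + f))
m(W) = -W (m(W) = 0 - W = -W)
((-45 - 1*56) + O(-6/3 + 7/5))*m(7) = ((-45 - 1*56) + 10*(-6/3 + 7/5)*(2 + (-6/3 + 7/5)))*(-1*7) = ((-45 - 56) + 10*(-6*⅓ + 7*(⅕))*(2 + (-6*⅓ + 7*(⅕))))*(-7) = (-101 + 10*(-2 + 7/5)*(2 + (-2 + 7/5)))*(-7) = (-101 + 10*(-⅗)*(2 - ⅗))*(-7) = (-101 + 10*(-⅗)*(7/5))*(-7) = (-101 - 42/5)*(-7) = -547/5*(-7) = 3829/5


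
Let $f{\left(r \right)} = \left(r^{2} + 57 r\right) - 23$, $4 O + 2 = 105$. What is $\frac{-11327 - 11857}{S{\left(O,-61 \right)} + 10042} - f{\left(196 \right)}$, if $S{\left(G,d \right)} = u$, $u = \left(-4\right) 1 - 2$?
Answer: $- \frac{124364381}{2509} \approx -49567.0$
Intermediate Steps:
$O = \frac{103}{4}$ ($O = - \frac{1}{2} + \frac{1}{4} \cdot 105 = - \frac{1}{2} + \frac{105}{4} = \frac{103}{4} \approx 25.75$)
$u = -6$ ($u = -4 - 2 = -6$)
$S{\left(G,d \right)} = -6$
$f{\left(r \right)} = -23 + r^{2} + 57 r$
$\frac{-11327 - 11857}{S{\left(O,-61 \right)} + 10042} - f{\left(196 \right)} = \frac{-11327 - 11857}{-6 + 10042} - \left(-23 + 196^{2} + 57 \cdot 196\right) = - \frac{23184}{10036} - \left(-23 + 38416 + 11172\right) = \left(-23184\right) \frac{1}{10036} - 49565 = - \frac{5796}{2509} - 49565 = - \frac{124364381}{2509}$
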